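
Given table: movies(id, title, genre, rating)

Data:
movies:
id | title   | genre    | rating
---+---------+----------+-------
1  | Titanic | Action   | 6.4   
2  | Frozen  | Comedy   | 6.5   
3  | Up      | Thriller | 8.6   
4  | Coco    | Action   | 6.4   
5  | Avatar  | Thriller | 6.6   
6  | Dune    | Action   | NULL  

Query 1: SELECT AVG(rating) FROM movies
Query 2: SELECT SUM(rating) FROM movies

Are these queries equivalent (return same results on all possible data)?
No, not equivalent

Query 1 returns: [(6.9,)]
Query 2 returns: [(34.5,)]

Reason: AVG vs SUM give different aggregate values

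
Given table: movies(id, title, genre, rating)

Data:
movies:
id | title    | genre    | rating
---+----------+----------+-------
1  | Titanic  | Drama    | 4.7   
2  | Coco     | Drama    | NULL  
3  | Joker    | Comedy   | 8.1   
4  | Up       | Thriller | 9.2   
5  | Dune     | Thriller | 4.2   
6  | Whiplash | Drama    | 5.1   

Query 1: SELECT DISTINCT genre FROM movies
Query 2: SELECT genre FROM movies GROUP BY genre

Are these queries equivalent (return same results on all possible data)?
Yes, equivalent

Both queries return: [('Comedy',), ('Drama',), ('Thriller',)]

Reason: Both get unique genres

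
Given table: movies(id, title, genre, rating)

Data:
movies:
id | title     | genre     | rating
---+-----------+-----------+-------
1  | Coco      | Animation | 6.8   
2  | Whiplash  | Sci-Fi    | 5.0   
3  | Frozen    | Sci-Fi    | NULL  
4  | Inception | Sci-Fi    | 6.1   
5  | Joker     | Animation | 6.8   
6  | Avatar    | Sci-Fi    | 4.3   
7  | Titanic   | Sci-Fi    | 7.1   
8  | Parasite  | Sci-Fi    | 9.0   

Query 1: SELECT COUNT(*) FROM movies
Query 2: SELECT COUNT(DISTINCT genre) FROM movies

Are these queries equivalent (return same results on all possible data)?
No, not equivalent

Query 1 returns: [(8,)]
Query 2 returns: [(2,)]

Reason: COUNT(*) counts rows, COUNT(DISTINCT genre) counts unique genres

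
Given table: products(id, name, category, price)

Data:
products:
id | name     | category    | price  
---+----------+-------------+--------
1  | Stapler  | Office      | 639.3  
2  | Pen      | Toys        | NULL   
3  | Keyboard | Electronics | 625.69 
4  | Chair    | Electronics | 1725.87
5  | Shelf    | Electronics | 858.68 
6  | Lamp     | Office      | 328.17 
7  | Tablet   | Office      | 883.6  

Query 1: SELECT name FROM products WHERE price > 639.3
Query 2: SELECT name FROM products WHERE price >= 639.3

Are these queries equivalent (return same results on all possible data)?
No, not equivalent

Query 1 returns: [('Chair',), ('Shelf',), ('Tablet',)]
Query 2 returns: [('Stapler',), ('Chair',), ('Shelf',), ('Tablet',)]

Reason: > vs >= gives different results when price = 639.3 exists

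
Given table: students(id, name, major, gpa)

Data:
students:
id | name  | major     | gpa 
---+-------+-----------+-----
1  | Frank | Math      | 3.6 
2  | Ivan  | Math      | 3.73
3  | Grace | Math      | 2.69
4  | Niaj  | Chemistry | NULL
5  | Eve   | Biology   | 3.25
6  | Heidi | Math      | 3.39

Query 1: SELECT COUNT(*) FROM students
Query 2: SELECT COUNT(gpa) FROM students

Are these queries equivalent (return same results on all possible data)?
No, not equivalent

Query 1 returns: [(6,)]
Query 2 returns: [(5,)]

Reason: COUNT(*) includes NULLs, COUNT(column) excludes them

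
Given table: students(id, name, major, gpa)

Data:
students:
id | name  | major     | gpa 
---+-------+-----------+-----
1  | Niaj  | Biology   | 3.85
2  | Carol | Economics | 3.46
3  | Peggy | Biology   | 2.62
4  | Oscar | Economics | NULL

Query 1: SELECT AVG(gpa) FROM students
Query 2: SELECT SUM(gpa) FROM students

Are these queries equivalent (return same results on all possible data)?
No, not equivalent

Query 1 returns: [(3.31,)]
Query 2 returns: [(9.93,)]

Reason: AVG vs SUM give different aggregate values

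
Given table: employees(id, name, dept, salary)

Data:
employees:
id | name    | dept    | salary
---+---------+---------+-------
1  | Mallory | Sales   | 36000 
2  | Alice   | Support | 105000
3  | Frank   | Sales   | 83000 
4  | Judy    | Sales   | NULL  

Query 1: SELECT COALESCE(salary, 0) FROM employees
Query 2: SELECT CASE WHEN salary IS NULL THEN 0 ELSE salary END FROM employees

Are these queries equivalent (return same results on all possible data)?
Yes, equivalent

Both queries return: [(0,), (36000,), (83000,), (105000,)]

Reason: COALESCE vs CASE for NULL handling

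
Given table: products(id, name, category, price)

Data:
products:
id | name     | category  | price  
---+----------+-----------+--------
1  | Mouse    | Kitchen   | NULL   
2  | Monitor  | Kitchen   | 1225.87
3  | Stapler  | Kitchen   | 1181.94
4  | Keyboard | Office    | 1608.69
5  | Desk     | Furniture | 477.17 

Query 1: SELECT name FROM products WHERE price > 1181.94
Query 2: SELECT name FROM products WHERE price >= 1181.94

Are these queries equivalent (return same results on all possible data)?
No, not equivalent

Query 1 returns: [('Monitor',), ('Keyboard',)]
Query 2 returns: [('Monitor',), ('Stapler',), ('Keyboard',)]

Reason: > vs >= gives different results when price = 1181.94 exists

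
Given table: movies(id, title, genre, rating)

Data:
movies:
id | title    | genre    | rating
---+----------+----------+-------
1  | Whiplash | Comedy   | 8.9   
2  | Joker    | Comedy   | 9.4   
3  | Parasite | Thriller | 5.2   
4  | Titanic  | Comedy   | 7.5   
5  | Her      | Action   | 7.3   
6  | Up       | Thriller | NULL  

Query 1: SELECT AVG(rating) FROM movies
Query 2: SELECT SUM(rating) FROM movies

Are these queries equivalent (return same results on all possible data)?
No, not equivalent

Query 1 returns: [(7.659999999999999,)]
Query 2 returns: [(38.3,)]

Reason: AVG vs SUM give different aggregate values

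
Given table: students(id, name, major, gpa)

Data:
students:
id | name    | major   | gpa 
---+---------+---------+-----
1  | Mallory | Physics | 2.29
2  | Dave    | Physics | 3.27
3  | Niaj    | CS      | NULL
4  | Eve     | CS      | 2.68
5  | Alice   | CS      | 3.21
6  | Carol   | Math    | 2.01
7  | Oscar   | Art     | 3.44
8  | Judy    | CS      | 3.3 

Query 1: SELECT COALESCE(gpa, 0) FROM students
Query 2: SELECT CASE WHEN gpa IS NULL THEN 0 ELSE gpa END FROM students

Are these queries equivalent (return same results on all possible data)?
Yes, equivalent

Both queries return: [(0,), (2.01,), (2.29,), (2.68,), (3.21,), (3.27,), (3.3,), (3.44,)]

Reason: COALESCE vs CASE for NULL handling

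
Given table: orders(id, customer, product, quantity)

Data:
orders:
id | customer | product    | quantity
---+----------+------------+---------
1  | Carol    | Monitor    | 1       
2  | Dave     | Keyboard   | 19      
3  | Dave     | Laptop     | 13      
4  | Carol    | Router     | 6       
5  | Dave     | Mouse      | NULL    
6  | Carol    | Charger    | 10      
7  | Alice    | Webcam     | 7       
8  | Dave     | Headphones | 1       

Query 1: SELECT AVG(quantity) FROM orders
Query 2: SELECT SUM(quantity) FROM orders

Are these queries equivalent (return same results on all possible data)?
No, not equivalent

Query 1 returns: [(8.142857142857142,)]
Query 2 returns: [(57,)]

Reason: AVG vs SUM give different aggregate values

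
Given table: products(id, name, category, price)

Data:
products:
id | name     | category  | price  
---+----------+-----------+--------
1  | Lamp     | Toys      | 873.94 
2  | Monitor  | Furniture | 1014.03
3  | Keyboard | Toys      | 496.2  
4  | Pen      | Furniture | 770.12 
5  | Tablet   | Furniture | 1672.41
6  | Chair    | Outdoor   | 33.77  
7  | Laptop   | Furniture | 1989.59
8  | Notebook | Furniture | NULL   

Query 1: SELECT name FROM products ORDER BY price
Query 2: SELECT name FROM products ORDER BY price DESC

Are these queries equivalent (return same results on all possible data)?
No, not equivalent

Query 1 returns: [('Notebook',), ('Chair',), ('Keyboard',), ('Pen',), ('Lamp',), ('Monitor',), ('Tablet',), ('Laptop',)]
Query 2 returns: [('Laptop',), ('Tablet',), ('Monitor',), ('Lamp',), ('Pen',), ('Keyboard',), ('Chair',), ('Notebook',)]

Reason: ASC vs DESC gives opposite ordering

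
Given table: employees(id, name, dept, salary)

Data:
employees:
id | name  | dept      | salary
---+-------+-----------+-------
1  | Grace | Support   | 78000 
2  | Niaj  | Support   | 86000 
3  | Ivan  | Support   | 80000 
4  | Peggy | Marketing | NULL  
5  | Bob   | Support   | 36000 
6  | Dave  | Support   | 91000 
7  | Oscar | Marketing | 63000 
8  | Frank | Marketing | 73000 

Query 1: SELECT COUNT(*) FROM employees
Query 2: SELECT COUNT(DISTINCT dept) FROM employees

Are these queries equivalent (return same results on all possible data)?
No, not equivalent

Query 1 returns: [(8,)]
Query 2 returns: [(2,)]

Reason: COUNT(*) counts rows, COUNT(DISTINCT dept) counts unique depts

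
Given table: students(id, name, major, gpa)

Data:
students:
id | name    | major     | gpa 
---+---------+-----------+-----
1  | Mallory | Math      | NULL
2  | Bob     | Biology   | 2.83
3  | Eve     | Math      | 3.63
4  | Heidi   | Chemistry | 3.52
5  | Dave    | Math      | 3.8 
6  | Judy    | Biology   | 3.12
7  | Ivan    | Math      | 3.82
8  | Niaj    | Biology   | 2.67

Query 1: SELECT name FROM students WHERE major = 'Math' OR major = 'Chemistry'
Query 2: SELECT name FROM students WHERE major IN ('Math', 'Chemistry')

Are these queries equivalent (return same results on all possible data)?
Yes, equivalent

Both queries return: [('Dave',), ('Eve',), ('Heidi',), ('Ivan',), ('Mallory',)]

Reason: OR vs IN are equivalent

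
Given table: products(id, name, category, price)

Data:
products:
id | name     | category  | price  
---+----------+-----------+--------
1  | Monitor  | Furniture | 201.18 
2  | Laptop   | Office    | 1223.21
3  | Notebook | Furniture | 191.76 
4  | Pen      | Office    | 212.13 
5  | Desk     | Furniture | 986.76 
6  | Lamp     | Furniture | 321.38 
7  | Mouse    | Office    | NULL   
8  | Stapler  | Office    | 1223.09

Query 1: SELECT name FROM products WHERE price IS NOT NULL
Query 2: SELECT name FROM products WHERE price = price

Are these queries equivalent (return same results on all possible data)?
Yes, equivalent

Both queries return: [('Desk',), ('Lamp',), ('Laptop',), ('Monitor',), ('Notebook',), ('Pen',), ('Stapler',)]

Reason: IS NOT NULL vs self-equality (both exclude NULLs)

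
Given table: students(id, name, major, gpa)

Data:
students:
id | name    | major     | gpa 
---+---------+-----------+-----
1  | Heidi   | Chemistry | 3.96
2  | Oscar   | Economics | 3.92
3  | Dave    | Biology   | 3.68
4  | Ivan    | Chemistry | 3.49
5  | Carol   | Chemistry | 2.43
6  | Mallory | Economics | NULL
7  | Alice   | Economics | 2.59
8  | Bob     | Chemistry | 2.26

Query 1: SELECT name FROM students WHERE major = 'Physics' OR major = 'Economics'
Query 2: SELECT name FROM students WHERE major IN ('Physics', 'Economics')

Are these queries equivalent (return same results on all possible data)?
Yes, equivalent

Both queries return: [('Alice',), ('Mallory',), ('Oscar',)]

Reason: OR vs IN are equivalent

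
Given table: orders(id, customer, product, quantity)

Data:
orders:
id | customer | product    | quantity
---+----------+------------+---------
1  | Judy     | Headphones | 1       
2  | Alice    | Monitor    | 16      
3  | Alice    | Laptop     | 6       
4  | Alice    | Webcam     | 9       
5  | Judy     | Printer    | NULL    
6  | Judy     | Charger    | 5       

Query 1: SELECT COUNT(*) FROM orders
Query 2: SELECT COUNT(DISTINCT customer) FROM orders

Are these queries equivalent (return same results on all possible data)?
No, not equivalent

Query 1 returns: [(6,)]
Query 2 returns: [(2,)]

Reason: COUNT(*) counts rows, COUNT(DISTINCT customer) counts unique customers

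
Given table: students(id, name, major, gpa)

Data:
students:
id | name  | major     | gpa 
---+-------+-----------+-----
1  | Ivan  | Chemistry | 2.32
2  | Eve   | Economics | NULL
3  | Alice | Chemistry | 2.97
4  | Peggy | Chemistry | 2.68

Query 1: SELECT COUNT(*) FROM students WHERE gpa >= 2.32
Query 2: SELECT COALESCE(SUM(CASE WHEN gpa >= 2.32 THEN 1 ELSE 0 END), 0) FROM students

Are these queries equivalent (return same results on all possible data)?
Yes, equivalent

Both queries return: [(3,)]

Reason: COUNT with WHERE vs conditional SUM (COALESCE handles empty-table NULL)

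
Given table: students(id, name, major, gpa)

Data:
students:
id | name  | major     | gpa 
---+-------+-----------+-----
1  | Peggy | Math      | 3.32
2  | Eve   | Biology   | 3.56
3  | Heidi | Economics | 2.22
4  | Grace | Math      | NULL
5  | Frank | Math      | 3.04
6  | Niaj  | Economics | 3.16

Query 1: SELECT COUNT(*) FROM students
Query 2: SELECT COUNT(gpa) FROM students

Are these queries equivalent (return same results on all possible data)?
No, not equivalent

Query 1 returns: [(6,)]
Query 2 returns: [(5,)]

Reason: COUNT(*) includes NULLs, COUNT(column) excludes them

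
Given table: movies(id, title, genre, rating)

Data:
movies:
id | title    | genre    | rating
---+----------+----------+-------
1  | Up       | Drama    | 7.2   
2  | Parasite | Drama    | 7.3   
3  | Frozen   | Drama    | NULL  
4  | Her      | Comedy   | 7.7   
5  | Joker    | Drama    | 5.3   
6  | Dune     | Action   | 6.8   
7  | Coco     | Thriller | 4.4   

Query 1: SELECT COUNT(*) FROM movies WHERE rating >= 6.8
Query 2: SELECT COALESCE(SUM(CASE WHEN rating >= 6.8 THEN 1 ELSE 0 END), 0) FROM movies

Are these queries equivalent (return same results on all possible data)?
Yes, equivalent

Both queries return: [(4,)]

Reason: COUNT with WHERE vs conditional SUM (COALESCE handles empty-table NULL)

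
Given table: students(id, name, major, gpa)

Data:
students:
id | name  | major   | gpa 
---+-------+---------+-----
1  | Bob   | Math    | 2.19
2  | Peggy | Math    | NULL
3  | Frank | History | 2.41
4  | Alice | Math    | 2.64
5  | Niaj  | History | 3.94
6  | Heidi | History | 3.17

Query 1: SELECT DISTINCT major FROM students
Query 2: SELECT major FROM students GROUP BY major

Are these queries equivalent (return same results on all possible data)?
Yes, equivalent

Both queries return: [('History',), ('Math',)]

Reason: Both get unique majors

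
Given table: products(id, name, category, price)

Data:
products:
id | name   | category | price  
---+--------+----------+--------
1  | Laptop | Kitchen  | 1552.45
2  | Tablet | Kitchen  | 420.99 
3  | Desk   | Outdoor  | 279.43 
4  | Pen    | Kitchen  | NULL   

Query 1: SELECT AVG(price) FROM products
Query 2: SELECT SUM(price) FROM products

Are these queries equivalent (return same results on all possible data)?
No, not equivalent

Query 1 returns: [(750.9566666666666,)]
Query 2 returns: [(2252.87,)]

Reason: AVG vs SUM give different aggregate values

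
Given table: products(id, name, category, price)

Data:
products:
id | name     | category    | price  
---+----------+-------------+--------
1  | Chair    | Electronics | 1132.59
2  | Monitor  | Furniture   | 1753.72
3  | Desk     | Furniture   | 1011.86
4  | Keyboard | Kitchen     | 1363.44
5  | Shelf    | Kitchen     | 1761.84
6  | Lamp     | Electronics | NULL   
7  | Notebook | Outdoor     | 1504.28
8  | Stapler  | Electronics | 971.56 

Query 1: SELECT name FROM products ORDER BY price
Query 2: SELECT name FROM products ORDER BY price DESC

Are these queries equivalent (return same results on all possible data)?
No, not equivalent

Query 1 returns: [('Lamp',), ('Stapler',), ('Desk',), ('Chair',), ('Keyboard',), ('Notebook',), ('Monitor',), ('Shelf',)]
Query 2 returns: [('Shelf',), ('Monitor',), ('Notebook',), ('Keyboard',), ('Chair',), ('Desk',), ('Stapler',), ('Lamp',)]

Reason: ASC vs DESC gives opposite ordering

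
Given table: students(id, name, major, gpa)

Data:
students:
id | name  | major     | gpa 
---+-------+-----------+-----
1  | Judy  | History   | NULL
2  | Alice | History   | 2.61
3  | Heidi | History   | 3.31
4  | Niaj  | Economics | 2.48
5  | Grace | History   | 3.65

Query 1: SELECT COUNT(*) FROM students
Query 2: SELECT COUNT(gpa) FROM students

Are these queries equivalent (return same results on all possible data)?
No, not equivalent

Query 1 returns: [(5,)]
Query 2 returns: [(4,)]

Reason: COUNT(*) includes NULLs, COUNT(column) excludes them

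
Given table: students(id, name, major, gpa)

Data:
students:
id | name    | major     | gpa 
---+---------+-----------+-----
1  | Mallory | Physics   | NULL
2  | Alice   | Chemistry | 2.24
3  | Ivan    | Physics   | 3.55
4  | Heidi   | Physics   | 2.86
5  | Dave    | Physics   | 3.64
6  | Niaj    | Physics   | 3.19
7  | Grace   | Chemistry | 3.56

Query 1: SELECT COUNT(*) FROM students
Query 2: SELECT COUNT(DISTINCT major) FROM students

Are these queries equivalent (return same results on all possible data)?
No, not equivalent

Query 1 returns: [(7,)]
Query 2 returns: [(2,)]

Reason: COUNT(*) counts rows, COUNT(DISTINCT major) counts unique majors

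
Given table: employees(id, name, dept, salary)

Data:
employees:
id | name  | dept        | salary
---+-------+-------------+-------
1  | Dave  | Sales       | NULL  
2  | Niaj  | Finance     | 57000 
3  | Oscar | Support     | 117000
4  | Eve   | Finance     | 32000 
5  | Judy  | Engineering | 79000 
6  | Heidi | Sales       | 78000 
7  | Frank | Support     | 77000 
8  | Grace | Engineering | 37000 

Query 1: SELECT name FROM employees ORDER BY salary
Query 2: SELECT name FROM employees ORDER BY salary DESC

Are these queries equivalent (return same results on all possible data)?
No, not equivalent

Query 1 returns: [('Dave',), ('Eve',), ('Grace',), ('Niaj',), ('Frank',), ('Heidi',), ('Judy',), ('Oscar',)]
Query 2 returns: [('Oscar',), ('Judy',), ('Heidi',), ('Frank',), ('Niaj',), ('Grace',), ('Eve',), ('Dave',)]

Reason: ASC vs DESC gives opposite ordering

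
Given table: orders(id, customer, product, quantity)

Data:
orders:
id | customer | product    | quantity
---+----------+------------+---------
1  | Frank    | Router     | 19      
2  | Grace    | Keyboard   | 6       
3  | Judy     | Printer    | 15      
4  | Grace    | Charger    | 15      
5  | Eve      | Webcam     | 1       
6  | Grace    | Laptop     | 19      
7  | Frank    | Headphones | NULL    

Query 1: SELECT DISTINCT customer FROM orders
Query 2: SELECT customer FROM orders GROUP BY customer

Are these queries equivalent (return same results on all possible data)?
Yes, equivalent

Both queries return: [('Eve',), ('Frank',), ('Grace',), ('Judy',)]

Reason: Both get unique customers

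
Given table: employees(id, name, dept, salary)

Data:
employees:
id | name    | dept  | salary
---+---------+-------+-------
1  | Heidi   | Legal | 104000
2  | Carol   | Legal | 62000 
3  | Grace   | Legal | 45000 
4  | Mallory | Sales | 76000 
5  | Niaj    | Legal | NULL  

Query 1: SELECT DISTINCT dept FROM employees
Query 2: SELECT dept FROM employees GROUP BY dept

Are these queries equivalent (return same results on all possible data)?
Yes, equivalent

Both queries return: [('Legal',), ('Sales',)]

Reason: Both get unique depts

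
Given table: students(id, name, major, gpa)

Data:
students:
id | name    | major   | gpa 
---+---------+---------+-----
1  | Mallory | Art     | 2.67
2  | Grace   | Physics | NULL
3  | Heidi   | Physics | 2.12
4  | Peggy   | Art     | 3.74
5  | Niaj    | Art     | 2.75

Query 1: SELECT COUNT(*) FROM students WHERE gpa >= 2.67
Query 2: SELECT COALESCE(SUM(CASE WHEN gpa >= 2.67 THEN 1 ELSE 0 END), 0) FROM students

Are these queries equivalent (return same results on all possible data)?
Yes, equivalent

Both queries return: [(3,)]

Reason: COUNT with WHERE vs conditional SUM (COALESCE handles empty-table NULL)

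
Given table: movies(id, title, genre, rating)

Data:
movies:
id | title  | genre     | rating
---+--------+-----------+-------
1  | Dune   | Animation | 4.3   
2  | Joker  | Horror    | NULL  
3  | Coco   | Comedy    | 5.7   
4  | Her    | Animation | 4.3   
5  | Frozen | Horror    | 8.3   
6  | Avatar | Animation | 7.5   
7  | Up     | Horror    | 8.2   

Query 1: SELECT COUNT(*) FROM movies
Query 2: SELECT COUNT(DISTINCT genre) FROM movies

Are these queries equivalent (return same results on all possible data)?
No, not equivalent

Query 1 returns: [(7,)]
Query 2 returns: [(3,)]

Reason: COUNT(*) counts rows, COUNT(DISTINCT genre) counts unique genres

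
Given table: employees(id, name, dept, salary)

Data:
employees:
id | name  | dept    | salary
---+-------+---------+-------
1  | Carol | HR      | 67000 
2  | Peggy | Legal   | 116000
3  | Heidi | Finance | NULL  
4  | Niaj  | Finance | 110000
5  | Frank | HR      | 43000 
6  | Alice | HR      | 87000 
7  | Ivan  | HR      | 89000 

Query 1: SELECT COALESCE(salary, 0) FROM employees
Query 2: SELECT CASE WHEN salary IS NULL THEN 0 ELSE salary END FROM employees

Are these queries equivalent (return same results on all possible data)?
Yes, equivalent

Both queries return: [(0,), (43000,), (67000,), (87000,), (89000,), (110000,), (116000,)]

Reason: COALESCE vs CASE for NULL handling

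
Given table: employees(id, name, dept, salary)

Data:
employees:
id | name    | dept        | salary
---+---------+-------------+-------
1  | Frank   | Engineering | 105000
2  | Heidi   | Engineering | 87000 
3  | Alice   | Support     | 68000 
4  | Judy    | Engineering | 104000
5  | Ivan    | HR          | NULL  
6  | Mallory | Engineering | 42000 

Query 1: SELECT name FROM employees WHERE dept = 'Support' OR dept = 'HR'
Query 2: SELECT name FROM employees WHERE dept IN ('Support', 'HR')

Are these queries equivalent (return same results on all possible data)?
Yes, equivalent

Both queries return: [('Alice',), ('Ivan',)]

Reason: OR vs IN are equivalent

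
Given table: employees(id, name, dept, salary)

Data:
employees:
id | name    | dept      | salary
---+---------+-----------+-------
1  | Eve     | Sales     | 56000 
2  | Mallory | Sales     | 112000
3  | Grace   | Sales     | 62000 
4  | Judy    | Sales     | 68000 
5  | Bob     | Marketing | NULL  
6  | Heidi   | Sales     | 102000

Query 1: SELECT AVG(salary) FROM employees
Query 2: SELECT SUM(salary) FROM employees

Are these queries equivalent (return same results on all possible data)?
No, not equivalent

Query 1 returns: [(80000.0,)]
Query 2 returns: [(400000,)]

Reason: AVG vs SUM give different aggregate values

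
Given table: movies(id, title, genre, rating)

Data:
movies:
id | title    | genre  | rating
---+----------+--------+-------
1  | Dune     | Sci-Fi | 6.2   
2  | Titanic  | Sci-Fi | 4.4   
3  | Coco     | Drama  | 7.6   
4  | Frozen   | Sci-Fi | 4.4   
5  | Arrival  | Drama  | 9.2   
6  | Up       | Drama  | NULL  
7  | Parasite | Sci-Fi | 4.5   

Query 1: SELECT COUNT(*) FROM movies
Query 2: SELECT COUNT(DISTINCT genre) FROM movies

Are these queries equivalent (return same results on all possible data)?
No, not equivalent

Query 1 returns: [(7,)]
Query 2 returns: [(2,)]

Reason: COUNT(*) counts rows, COUNT(DISTINCT genre) counts unique genres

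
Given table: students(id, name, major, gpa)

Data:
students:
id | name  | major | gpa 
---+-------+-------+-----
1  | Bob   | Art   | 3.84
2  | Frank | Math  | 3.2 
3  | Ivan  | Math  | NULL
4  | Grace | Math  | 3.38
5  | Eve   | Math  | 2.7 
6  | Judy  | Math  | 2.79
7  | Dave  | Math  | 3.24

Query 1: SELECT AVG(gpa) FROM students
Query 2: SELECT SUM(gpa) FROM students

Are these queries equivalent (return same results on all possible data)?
No, not equivalent

Query 1 returns: [(3.1916666666666664,)]
Query 2 returns: [(19.15,)]

Reason: AVG vs SUM give different aggregate values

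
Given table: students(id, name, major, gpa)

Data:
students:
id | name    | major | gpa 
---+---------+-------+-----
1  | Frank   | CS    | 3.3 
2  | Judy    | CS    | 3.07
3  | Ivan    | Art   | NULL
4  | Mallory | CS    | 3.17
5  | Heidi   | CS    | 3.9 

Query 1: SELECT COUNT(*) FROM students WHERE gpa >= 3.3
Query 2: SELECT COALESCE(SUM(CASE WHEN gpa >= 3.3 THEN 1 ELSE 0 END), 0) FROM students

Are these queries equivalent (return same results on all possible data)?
Yes, equivalent

Both queries return: [(2,)]

Reason: COUNT with WHERE vs conditional SUM (COALESCE handles empty-table NULL)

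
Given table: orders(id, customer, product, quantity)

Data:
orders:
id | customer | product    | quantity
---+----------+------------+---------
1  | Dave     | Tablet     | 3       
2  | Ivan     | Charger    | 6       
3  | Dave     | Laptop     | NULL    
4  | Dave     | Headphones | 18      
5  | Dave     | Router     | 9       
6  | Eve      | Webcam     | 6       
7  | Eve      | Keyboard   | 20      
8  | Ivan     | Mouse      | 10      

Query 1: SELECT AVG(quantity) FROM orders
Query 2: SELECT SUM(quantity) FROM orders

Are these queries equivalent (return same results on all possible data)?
No, not equivalent

Query 1 returns: [(10.285714285714286,)]
Query 2 returns: [(72,)]

Reason: AVG vs SUM give different aggregate values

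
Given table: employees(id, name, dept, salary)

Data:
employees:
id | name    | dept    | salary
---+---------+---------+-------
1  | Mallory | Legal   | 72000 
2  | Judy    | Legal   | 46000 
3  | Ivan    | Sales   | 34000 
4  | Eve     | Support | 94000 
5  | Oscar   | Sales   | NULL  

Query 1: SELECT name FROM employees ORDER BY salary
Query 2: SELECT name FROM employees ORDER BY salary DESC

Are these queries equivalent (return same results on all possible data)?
No, not equivalent

Query 1 returns: [('Oscar',), ('Ivan',), ('Judy',), ('Mallory',), ('Eve',)]
Query 2 returns: [('Eve',), ('Mallory',), ('Judy',), ('Ivan',), ('Oscar',)]

Reason: ASC vs DESC gives opposite ordering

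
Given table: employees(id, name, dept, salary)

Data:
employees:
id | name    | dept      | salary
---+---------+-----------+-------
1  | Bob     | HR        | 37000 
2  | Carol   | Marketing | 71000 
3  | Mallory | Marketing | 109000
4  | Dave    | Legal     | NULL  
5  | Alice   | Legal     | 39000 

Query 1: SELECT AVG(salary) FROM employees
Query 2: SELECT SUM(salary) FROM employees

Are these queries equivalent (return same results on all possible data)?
No, not equivalent

Query 1 returns: [(64000.0,)]
Query 2 returns: [(256000,)]

Reason: AVG vs SUM give different aggregate values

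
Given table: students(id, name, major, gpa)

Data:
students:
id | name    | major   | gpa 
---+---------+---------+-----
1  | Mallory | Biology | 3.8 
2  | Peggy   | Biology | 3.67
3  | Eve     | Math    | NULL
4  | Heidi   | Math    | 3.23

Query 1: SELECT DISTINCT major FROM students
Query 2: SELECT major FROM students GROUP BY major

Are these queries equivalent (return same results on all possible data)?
Yes, equivalent

Both queries return: [('Biology',), ('Math',)]

Reason: Both get unique majors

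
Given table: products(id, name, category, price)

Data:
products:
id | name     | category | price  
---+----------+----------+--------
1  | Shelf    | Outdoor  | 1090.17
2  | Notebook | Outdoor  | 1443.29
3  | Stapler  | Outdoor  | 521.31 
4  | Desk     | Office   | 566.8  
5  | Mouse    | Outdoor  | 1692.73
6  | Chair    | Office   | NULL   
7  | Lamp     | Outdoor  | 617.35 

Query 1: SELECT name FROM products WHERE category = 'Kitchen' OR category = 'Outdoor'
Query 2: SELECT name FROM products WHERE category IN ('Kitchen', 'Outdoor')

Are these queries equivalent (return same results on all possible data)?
Yes, equivalent

Both queries return: [('Lamp',), ('Mouse',), ('Notebook',), ('Shelf',), ('Stapler',)]

Reason: OR vs IN are equivalent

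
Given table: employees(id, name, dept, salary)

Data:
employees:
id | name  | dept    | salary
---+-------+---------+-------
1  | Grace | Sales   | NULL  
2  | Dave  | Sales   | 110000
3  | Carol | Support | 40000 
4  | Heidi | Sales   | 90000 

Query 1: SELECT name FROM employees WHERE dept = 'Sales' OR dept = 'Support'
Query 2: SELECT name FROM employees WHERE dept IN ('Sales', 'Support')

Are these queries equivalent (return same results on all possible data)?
Yes, equivalent

Both queries return: [('Carol',), ('Dave',), ('Grace',), ('Heidi',)]

Reason: OR vs IN are equivalent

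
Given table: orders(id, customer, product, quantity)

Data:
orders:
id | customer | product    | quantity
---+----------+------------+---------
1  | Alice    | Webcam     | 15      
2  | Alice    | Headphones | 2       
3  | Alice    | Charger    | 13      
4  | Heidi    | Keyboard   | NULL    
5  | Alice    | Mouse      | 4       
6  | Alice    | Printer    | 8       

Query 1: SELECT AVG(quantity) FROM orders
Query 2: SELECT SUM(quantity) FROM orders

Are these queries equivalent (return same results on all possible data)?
No, not equivalent

Query 1 returns: [(8.4,)]
Query 2 returns: [(42,)]

Reason: AVG vs SUM give different aggregate values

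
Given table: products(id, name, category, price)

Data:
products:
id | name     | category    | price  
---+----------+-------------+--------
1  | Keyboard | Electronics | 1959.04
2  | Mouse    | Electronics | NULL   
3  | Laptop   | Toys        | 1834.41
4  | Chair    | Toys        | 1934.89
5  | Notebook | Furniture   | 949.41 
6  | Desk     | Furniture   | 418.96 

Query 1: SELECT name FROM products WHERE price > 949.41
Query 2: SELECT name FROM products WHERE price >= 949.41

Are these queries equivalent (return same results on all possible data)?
No, not equivalent

Query 1 returns: [('Keyboard',), ('Laptop',), ('Chair',)]
Query 2 returns: [('Keyboard',), ('Laptop',), ('Chair',), ('Notebook',)]

Reason: > vs >= gives different results when price = 949.41 exists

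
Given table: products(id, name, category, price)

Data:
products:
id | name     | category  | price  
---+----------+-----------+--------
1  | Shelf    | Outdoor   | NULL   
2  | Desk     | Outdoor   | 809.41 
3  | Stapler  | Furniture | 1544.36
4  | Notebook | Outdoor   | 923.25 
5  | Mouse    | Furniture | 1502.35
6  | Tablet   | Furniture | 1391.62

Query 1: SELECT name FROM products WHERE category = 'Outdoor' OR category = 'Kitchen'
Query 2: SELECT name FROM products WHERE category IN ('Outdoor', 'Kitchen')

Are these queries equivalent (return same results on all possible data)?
Yes, equivalent

Both queries return: [('Desk',), ('Notebook',), ('Shelf',)]

Reason: OR vs IN are equivalent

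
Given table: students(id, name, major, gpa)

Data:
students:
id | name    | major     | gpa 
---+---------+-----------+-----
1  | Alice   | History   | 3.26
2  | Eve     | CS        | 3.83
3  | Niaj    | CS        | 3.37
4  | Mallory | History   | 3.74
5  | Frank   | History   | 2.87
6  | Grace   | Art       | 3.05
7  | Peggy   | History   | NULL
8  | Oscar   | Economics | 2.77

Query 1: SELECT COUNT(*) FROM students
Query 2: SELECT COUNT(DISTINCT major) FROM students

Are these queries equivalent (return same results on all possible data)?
No, not equivalent

Query 1 returns: [(8,)]
Query 2 returns: [(4,)]

Reason: COUNT(*) counts rows, COUNT(DISTINCT major) counts unique majors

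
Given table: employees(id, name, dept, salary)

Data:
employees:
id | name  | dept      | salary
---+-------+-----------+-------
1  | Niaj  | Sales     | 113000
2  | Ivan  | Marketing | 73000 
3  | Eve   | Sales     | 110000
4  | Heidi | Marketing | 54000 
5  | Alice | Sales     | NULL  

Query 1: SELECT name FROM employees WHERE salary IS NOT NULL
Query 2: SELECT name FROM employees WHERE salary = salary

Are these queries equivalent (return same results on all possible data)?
Yes, equivalent

Both queries return: [('Eve',), ('Heidi',), ('Ivan',), ('Niaj',)]

Reason: IS NOT NULL vs self-equality (both exclude NULLs)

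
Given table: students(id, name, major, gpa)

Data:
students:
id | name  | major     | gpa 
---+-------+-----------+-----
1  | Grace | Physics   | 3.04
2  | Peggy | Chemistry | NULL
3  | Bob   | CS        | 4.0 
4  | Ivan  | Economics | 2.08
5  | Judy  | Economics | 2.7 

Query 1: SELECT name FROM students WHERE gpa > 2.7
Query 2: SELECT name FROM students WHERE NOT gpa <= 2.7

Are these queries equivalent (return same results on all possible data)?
Yes, equivalent

Both queries return: [('Bob',), ('Grace',)]

Reason: Both filter gpa > 2.7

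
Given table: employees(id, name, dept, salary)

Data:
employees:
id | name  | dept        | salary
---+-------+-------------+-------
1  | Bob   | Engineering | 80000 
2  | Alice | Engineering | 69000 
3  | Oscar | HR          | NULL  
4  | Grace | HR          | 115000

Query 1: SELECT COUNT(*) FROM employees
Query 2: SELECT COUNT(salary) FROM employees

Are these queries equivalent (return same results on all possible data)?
No, not equivalent

Query 1 returns: [(4,)]
Query 2 returns: [(3,)]

Reason: COUNT(*) includes NULLs, COUNT(column) excludes them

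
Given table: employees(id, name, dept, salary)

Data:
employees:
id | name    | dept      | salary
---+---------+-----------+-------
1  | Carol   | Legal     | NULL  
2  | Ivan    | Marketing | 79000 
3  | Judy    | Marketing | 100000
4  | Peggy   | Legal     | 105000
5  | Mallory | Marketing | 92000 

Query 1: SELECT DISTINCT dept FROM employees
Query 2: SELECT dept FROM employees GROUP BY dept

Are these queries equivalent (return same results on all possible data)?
Yes, equivalent

Both queries return: [('Legal',), ('Marketing',)]

Reason: Both get unique depts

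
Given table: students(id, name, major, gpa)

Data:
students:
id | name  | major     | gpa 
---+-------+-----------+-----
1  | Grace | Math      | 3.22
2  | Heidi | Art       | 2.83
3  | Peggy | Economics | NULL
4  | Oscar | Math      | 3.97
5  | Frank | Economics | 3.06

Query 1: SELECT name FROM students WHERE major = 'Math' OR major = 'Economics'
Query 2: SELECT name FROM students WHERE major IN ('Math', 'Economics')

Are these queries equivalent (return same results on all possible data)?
Yes, equivalent

Both queries return: [('Frank',), ('Grace',), ('Oscar',), ('Peggy',)]

Reason: OR vs IN are equivalent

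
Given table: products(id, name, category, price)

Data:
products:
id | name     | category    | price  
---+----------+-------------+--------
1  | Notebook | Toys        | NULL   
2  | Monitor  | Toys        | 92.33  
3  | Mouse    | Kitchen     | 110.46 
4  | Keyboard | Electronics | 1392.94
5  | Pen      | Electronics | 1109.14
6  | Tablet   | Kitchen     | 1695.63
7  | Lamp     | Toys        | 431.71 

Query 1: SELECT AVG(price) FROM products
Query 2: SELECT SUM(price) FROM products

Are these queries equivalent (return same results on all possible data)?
No, not equivalent

Query 1 returns: [(805.3683333333333,)]
Query 2 returns: [(4832.21,)]

Reason: AVG vs SUM give different aggregate values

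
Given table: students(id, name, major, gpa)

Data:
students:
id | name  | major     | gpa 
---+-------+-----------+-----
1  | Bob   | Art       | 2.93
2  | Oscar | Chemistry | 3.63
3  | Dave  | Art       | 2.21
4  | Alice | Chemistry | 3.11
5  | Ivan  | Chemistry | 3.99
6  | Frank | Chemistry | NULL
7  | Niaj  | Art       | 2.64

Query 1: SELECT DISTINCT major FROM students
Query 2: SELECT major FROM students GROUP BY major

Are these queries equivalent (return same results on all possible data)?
Yes, equivalent

Both queries return: [('Art',), ('Chemistry',)]

Reason: Both get unique majors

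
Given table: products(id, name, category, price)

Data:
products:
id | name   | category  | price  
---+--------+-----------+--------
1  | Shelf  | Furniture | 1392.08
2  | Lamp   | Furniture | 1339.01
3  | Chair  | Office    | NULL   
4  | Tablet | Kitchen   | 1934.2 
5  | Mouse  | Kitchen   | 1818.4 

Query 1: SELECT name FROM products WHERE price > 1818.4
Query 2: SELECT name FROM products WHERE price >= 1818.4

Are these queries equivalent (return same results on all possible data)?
No, not equivalent

Query 1 returns: [('Tablet',)]
Query 2 returns: [('Tablet',), ('Mouse',)]

Reason: > vs >= gives different results when price = 1818.4 exists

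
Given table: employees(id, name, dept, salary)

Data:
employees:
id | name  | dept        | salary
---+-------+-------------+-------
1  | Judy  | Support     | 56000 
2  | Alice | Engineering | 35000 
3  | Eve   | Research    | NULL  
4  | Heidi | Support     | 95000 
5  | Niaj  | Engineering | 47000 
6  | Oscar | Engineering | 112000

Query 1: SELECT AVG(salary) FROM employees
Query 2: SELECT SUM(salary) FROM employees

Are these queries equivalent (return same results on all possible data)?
No, not equivalent

Query 1 returns: [(69000.0,)]
Query 2 returns: [(345000,)]

Reason: AVG vs SUM give different aggregate values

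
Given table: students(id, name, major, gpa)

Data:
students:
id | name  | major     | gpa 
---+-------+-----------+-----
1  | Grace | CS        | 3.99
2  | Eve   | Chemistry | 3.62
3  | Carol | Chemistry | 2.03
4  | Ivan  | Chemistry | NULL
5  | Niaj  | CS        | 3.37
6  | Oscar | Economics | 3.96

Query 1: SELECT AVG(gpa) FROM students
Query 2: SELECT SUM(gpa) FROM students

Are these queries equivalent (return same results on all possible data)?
No, not equivalent

Query 1 returns: [(3.3939999999999997,)]
Query 2 returns: [(16.97,)]

Reason: AVG vs SUM give different aggregate values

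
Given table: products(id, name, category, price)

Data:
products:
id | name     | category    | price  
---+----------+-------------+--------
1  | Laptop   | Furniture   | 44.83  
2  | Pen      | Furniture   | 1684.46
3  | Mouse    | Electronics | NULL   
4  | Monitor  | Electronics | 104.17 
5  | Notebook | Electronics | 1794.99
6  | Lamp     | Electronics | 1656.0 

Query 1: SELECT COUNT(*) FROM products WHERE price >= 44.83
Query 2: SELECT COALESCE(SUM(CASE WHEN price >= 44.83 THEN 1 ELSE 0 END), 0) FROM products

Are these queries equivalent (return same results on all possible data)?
Yes, equivalent

Both queries return: [(5,)]

Reason: COUNT with WHERE vs conditional SUM (COALESCE handles empty-table NULL)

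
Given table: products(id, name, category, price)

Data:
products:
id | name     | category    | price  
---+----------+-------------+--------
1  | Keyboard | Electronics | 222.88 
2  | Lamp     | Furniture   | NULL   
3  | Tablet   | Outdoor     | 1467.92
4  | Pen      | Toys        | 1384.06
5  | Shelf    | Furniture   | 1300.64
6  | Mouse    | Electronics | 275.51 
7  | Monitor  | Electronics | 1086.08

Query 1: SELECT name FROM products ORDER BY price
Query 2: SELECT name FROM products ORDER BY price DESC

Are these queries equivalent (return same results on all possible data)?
No, not equivalent

Query 1 returns: [('Lamp',), ('Keyboard',), ('Mouse',), ('Monitor',), ('Shelf',), ('Pen',), ('Tablet',)]
Query 2 returns: [('Tablet',), ('Pen',), ('Shelf',), ('Monitor',), ('Mouse',), ('Keyboard',), ('Lamp',)]

Reason: ASC vs DESC gives opposite ordering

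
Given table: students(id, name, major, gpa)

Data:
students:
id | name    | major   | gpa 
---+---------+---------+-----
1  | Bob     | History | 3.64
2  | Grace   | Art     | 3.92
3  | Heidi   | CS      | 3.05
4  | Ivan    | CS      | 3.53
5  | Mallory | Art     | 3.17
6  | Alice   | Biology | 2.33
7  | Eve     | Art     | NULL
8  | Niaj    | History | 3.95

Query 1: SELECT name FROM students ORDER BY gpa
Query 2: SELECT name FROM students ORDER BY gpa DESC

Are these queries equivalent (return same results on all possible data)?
No, not equivalent

Query 1 returns: [('Eve',), ('Alice',), ('Heidi',), ('Mallory',), ('Ivan',), ('Bob',), ('Grace',), ('Niaj',)]
Query 2 returns: [('Niaj',), ('Grace',), ('Bob',), ('Ivan',), ('Mallory',), ('Heidi',), ('Alice',), ('Eve',)]

Reason: ASC vs DESC gives opposite ordering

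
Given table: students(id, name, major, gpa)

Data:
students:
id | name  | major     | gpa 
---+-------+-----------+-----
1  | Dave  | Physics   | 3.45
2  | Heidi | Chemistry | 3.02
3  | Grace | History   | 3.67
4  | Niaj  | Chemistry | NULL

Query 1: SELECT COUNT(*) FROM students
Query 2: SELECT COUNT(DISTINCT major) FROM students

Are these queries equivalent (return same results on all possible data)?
No, not equivalent

Query 1 returns: [(4,)]
Query 2 returns: [(3,)]

Reason: COUNT(*) counts rows, COUNT(DISTINCT major) counts unique majors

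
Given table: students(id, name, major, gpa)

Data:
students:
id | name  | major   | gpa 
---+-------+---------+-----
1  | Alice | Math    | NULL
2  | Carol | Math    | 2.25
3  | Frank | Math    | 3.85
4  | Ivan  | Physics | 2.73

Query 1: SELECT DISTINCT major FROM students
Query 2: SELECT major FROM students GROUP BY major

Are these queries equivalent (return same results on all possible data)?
Yes, equivalent

Both queries return: [('Math',), ('Physics',)]

Reason: Both get unique majors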